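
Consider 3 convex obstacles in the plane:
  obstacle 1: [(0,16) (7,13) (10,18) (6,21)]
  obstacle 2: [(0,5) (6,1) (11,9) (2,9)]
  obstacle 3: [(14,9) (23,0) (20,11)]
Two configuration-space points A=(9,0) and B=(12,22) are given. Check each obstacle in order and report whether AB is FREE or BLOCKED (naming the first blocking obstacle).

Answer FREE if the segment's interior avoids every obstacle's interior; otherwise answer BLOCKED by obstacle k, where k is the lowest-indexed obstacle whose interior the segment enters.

Obstacle 1 [(0,16) (7,13) (10,18) (6,21)]:
  edge (0,16)–(7,13): clear
  edge (7,13)–(10,18): clear
  edge (10,18)–(6,21): clear
  edge (6,21)–(0,16): clear
  midpoint (21/2,11) outside
  → clear
Obstacle 2 [(0,5) (6,1) (11,9) (2,9)]:
  edge (0,5)–(6,1): clear
  edge (6,1)–(11,9): crosses AB
  edge (11,9)–(2,9): crosses AB
  edge (2,9)–(0,5): clear
  → BLOCKED
Obstacle 3 [(14,9) (23,0) (20,11)]:
  edge (14,9)–(23,0): clear
  edge (23,0)–(20,11): clear
  edge (20,11)–(14,9): clear
  midpoint (21/2,11) outside
  → clear

BLOCKED by obstacle 2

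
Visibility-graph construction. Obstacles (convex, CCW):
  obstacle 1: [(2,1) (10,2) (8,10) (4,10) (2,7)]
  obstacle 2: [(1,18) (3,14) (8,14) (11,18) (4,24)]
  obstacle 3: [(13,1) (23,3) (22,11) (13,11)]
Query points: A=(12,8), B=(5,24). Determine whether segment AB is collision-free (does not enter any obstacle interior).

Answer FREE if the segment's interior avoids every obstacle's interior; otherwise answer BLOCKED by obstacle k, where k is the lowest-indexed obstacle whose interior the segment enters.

BLOCKED by obstacle 2

Obstacle 1 [(2,1) (10,2) (8,10) (4,10) (2,7)]:
  edge (2,1)–(10,2): clear
  edge (10,2)–(8,10): clear
  edge (8,10)–(4,10): clear
  edge (4,10)–(2,7): clear
  edge (2,7)–(2,1): clear
  midpoint (17/2,16) outside
  → clear
Obstacle 2 [(1,18) (3,14) (8,14) (11,18) (4,24)]:
  edge (1,18)–(3,14): clear
  edge (3,14)–(8,14): clear
  edge (8,14)–(11,18): crosses AB
  edge (11,18)–(4,24): crosses AB
  edge (4,24)–(1,18): clear
  → BLOCKED
Obstacle 3 [(13,1) (23,3) (22,11) (13,11)]:
  edge (13,1)–(23,3): clear
  edge (23,3)–(22,11): clear
  edge (22,11)–(13,11): clear
  edge (13,11)–(13,1): clear
  midpoint (17/2,16) outside
  → clear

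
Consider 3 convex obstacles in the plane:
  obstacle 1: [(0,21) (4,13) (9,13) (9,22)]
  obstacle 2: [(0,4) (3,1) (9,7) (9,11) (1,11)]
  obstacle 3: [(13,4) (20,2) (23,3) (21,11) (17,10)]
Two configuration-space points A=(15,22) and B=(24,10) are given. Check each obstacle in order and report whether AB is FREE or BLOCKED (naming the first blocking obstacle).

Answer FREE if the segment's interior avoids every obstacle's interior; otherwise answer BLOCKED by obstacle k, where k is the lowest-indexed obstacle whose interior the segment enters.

FREE

Obstacle 1 [(0,21) (4,13) (9,13) (9,22)]:
  edge (0,21)–(4,13): clear
  edge (4,13)–(9,13): clear
  edge (9,13)–(9,22): clear
  edge (9,22)–(0,21): clear
  midpoint (39/2,16) outside
  → clear
Obstacle 2 [(0,4) (3,1) (9,7) (9,11) (1,11)]:
  edge (0,4)–(3,1): clear
  edge (3,1)–(9,7): clear
  edge (9,7)–(9,11): clear
  edge (9,11)–(1,11): clear
  edge (1,11)–(0,4): clear
  midpoint (39/2,16) outside
  → clear
Obstacle 3 [(13,4) (20,2) (23,3) (21,11) (17,10)]:
  edge (13,4)–(20,2): clear
  edge (20,2)–(23,3): clear
  edge (23,3)–(21,11): clear
  edge (21,11)–(17,10): clear
  edge (17,10)–(13,4): clear
  midpoint (39/2,16) outside
  → clear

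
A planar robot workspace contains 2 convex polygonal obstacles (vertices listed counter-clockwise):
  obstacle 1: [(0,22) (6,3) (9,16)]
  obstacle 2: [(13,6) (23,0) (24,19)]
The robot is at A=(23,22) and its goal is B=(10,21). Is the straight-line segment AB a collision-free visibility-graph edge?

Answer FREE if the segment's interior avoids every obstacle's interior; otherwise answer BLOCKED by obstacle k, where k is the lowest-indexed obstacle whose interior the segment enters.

FREE

Obstacle 1 [(0,22) (6,3) (9,16)]:
  edge (0,22)–(6,3): clear
  edge (6,3)–(9,16): clear
  edge (9,16)–(0,22): clear
  midpoint (33/2,43/2) outside
  → clear
Obstacle 2 [(13,6) (23,0) (24,19)]:
  edge (13,6)–(23,0): clear
  edge (23,0)–(24,19): clear
  edge (24,19)–(13,6): clear
  midpoint (33/2,43/2) outside
  → clear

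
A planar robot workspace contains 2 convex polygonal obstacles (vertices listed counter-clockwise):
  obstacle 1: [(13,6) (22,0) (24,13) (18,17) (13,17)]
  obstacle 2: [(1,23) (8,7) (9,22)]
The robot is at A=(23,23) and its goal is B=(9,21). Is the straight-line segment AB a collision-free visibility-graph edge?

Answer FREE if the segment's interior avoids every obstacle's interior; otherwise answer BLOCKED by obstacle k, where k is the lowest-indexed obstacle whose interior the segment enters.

FREE

Obstacle 1 [(13,6) (22,0) (24,13) (18,17) (13,17)]:
  edge (13,6)–(22,0): clear
  edge (22,0)–(24,13): clear
  edge (24,13)–(18,17): clear
  edge (18,17)–(13,17): clear
  edge (13,17)–(13,6): clear
  midpoint (16,22) outside
  → clear
Obstacle 2 [(1,23) (8,7) (9,22)]:
  edge (1,23)–(8,7): clear
  edge (8,7)–(9,22): clear
  edge (9,22)–(1,23): clear
  midpoint (16,22) outside
  → clear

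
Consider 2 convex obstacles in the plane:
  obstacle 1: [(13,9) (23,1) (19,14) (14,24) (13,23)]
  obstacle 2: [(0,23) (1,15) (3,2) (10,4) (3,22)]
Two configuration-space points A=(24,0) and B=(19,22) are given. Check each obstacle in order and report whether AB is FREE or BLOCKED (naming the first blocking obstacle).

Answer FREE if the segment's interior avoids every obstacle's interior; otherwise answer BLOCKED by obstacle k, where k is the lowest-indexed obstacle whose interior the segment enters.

FREE

Obstacle 1 [(13,9) (23,1) (19,14) (14,24) (13,23)]:
  edge (13,9)–(23,1): clear
  edge (23,1)–(19,14): clear
  edge (19,14)–(14,24): clear
  edge (14,24)–(13,23): clear
  edge (13,23)–(13,9): clear
  midpoint (43/2,11) outside
  → clear
Obstacle 2 [(0,23) (1,15) (3,2) (10,4) (3,22)]:
  edge (0,23)–(1,15): clear
  edge (1,15)–(3,2): clear
  edge (3,2)–(10,4): clear
  edge (10,4)–(3,22): clear
  edge (3,22)–(0,23): clear
  midpoint (43/2,11) outside
  → clear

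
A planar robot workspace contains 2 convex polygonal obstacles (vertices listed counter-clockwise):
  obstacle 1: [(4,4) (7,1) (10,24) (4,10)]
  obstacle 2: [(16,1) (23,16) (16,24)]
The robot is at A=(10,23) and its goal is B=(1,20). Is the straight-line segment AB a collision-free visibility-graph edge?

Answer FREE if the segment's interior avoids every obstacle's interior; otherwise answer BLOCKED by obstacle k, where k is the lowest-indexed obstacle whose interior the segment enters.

Obstacle 1 [(4,4) (7,1) (10,24) (4,10)]:
  edge (4,4)–(7,1): clear
  edge (7,1)–(10,24): crosses AB
  edge (10,24)–(4,10): crosses AB
  edge (4,10)–(4,4): clear
  → BLOCKED
Obstacle 2 [(16,1) (23,16) (16,24)]:
  edge (16,1)–(23,16): clear
  edge (23,16)–(16,24): clear
  edge (16,24)–(16,1): clear
  midpoint (11/2,43/2) outside
  → clear

BLOCKED by obstacle 1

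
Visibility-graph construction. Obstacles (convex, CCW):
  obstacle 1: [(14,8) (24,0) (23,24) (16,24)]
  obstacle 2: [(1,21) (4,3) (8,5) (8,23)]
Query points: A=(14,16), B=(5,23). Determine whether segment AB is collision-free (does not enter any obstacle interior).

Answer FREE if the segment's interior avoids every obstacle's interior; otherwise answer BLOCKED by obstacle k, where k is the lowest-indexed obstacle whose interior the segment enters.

Obstacle 1 [(14,8) (24,0) (23,24) (16,24)]:
  edge (14,8)–(24,0): clear
  edge (24,0)–(23,24): clear
  edge (23,24)–(16,24): clear
  edge (16,24)–(14,8): clear
  midpoint (19/2,39/2) outside
  → clear
Obstacle 2 [(1,21) (4,3) (8,5) (8,23)]:
  edge (1,21)–(4,3): clear
  edge (4,3)–(8,5): clear
  edge (8,5)–(8,23): crosses AB
  edge (8,23)–(1,21): crosses AB
  → BLOCKED

BLOCKED by obstacle 2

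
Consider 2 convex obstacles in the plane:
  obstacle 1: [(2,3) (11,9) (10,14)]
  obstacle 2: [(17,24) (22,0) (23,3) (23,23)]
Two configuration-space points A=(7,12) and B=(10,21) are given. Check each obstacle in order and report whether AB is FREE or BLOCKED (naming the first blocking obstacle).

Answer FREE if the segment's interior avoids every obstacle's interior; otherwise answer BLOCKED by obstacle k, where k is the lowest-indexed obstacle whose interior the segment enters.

Obstacle 1 [(2,3) (11,9) (10,14)]:
  edge (2,3)–(11,9): clear
  edge (11,9)–(10,14): clear
  edge (10,14)–(2,3): clear
  midpoint (17/2,33/2) outside
  → clear
Obstacle 2 [(17,24) (22,0) (23,3) (23,23)]:
  edge (17,24)–(22,0): clear
  edge (22,0)–(23,3): clear
  edge (23,3)–(23,23): clear
  edge (23,23)–(17,24): clear
  midpoint (17/2,33/2) outside
  → clear

FREE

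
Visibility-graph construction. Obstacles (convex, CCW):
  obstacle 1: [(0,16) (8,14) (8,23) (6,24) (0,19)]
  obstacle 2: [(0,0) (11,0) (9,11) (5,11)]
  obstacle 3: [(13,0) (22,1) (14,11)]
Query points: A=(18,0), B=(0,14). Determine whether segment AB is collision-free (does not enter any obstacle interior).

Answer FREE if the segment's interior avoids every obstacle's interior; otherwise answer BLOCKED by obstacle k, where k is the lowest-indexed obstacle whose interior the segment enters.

Obstacle 1 [(0,16) (8,14) (8,23) (6,24) (0,19)]:
  edge (0,16)–(8,14): clear
  edge (8,14)–(8,23): clear
  edge (8,23)–(6,24): clear
  edge (6,24)–(0,19): clear
  edge (0,19)–(0,16): clear
  midpoint (9,7) outside
  → clear
Obstacle 2 [(0,0) (11,0) (9,11) (5,11)]:
  edge (0,0)–(11,0): clear
  edge (11,0)–(9,11): crosses AB
  edge (9,11)–(5,11): clear
  edge (5,11)–(0,0): crosses AB
  → BLOCKED
Obstacle 3 [(13,0) (22,1) (14,11)]:
  edge (13,0)–(22,1): crosses AB
  edge (22,1)–(14,11): clear
  edge (14,11)–(13,0): crosses AB
  → BLOCKED

BLOCKED by obstacle 2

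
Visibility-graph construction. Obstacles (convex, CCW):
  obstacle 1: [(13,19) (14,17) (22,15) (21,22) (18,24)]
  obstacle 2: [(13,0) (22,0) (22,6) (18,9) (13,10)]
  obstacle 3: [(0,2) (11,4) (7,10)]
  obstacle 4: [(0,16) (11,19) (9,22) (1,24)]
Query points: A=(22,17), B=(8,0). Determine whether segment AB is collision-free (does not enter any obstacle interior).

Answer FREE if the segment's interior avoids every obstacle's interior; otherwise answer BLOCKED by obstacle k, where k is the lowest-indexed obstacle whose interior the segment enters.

BLOCKED by obstacle 1

Obstacle 1 [(13,19) (14,17) (22,15) (21,22) (18,24)]:
  edge (13,19)–(14,17): clear
  edge (14,17)–(22,15): crosses AB
  edge (22,15)–(21,22): crosses AB
  edge (21,22)–(18,24): clear
  edge (18,24)–(13,19): clear
  → BLOCKED
Obstacle 2 [(13,0) (22,0) (22,6) (18,9) (13,10)]:
  edge (13,0)–(22,0): clear
  edge (22,0)–(22,6): clear
  edge (22,6)–(18,9): clear
  edge (18,9)–(13,10): crosses AB
  edge (13,10)–(13,0): crosses AB
  → BLOCKED
Obstacle 3 [(0,2) (11,4) (7,10)]:
  edge (0,2)–(11,4): clear
  edge (11,4)–(7,10): clear
  edge (7,10)–(0,2): clear
  midpoint (15,17/2) outside
  → clear
Obstacle 4 [(0,16) (11,19) (9,22) (1,24)]:
  edge (0,16)–(11,19): clear
  edge (11,19)–(9,22): clear
  edge (9,22)–(1,24): clear
  edge (1,24)–(0,16): clear
  midpoint (15,17/2) outside
  → clear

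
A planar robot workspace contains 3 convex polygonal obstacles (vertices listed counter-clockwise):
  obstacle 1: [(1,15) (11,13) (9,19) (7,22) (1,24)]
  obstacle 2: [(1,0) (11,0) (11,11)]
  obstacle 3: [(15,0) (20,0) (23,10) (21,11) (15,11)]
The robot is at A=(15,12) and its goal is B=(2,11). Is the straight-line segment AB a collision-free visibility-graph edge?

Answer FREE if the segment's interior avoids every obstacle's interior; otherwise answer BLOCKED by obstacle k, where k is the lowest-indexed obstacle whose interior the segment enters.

Obstacle 1 [(1,15) (11,13) (9,19) (7,22) (1,24)]:
  edge (1,15)–(11,13): clear
  edge (11,13)–(9,19): clear
  edge (9,19)–(7,22): clear
  edge (7,22)–(1,24): clear
  edge (1,24)–(1,15): clear
  midpoint (17/2,23/2) outside
  → clear
Obstacle 2 [(1,0) (11,0) (11,11)]:
  edge (1,0)–(11,0): clear
  edge (11,0)–(11,11): clear
  edge (11,11)–(1,0): clear
  midpoint (17/2,23/2) outside
  → clear
Obstacle 3 [(15,0) (20,0) (23,10) (21,11) (15,11)]:
  edge (15,0)–(20,0): clear
  edge (20,0)–(23,10): clear
  edge (23,10)–(21,11): clear
  edge (21,11)–(15,11): clear
  edge (15,11)–(15,0): clear
  midpoint (17/2,23/2) outside
  → clear

FREE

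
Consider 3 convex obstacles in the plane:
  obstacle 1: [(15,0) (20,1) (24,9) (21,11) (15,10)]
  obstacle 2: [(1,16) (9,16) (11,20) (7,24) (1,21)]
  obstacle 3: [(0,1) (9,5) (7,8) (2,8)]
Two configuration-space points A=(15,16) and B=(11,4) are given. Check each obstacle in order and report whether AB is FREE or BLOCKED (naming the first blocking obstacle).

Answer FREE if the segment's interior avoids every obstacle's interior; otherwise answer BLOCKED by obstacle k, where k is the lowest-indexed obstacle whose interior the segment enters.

Obstacle 1 [(15,0) (20,1) (24,9) (21,11) (15,10)]:
  edge (15,0)–(20,1): clear
  edge (20,1)–(24,9): clear
  edge (24,9)–(21,11): clear
  edge (21,11)–(15,10): clear
  edge (15,10)–(15,0): clear
  midpoint (13,10) outside
  → clear
Obstacle 2 [(1,16) (9,16) (11,20) (7,24) (1,21)]:
  edge (1,16)–(9,16): clear
  edge (9,16)–(11,20): clear
  edge (11,20)–(7,24): clear
  edge (7,24)–(1,21): clear
  edge (1,21)–(1,16): clear
  midpoint (13,10) outside
  → clear
Obstacle 3 [(0,1) (9,5) (7,8) (2,8)]:
  edge (0,1)–(9,5): clear
  edge (9,5)–(7,8): clear
  edge (7,8)–(2,8): clear
  edge (2,8)–(0,1): clear
  midpoint (13,10) outside
  → clear

FREE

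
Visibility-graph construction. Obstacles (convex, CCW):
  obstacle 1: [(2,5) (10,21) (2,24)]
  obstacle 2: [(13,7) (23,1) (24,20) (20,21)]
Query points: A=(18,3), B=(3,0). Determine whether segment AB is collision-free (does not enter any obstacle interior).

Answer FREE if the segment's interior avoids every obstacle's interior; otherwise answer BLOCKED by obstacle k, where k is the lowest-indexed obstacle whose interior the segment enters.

Obstacle 1 [(2,5) (10,21) (2,24)]:
  edge (2,5)–(10,21): clear
  edge (10,21)–(2,24): clear
  edge (2,24)–(2,5): clear
  midpoint (21/2,3/2) outside
  → clear
Obstacle 2 [(13,7) (23,1) (24,20) (20,21)]:
  edge (13,7)–(23,1): clear
  edge (23,1)–(24,20): clear
  edge (24,20)–(20,21): clear
  edge (20,21)–(13,7): clear
  midpoint (21/2,3/2) outside
  → clear

FREE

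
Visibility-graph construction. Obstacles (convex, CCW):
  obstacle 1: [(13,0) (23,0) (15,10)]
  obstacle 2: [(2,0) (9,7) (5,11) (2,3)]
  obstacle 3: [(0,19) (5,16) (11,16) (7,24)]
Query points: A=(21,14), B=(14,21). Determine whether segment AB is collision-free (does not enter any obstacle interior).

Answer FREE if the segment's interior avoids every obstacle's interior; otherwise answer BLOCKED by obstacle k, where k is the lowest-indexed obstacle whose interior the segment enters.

Obstacle 1 [(13,0) (23,0) (15,10)]:
  edge (13,0)–(23,0): clear
  edge (23,0)–(15,10): clear
  edge (15,10)–(13,0): clear
  midpoint (35/2,35/2) outside
  → clear
Obstacle 2 [(2,0) (9,7) (5,11) (2,3)]:
  edge (2,0)–(9,7): clear
  edge (9,7)–(5,11): clear
  edge (5,11)–(2,3): clear
  edge (2,3)–(2,0): clear
  midpoint (35/2,35/2) outside
  → clear
Obstacle 3 [(0,19) (5,16) (11,16) (7,24)]:
  edge (0,19)–(5,16): clear
  edge (5,16)–(11,16): clear
  edge (11,16)–(7,24): clear
  edge (7,24)–(0,19): clear
  midpoint (35/2,35/2) outside
  → clear

FREE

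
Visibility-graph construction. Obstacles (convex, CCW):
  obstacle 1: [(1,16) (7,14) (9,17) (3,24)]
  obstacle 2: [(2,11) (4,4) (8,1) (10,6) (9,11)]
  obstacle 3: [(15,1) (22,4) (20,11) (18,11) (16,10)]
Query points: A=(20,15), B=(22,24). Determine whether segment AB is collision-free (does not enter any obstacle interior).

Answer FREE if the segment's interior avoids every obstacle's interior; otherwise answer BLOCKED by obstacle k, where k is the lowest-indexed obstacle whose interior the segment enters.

FREE

Obstacle 1 [(1,16) (7,14) (9,17) (3,24)]:
  edge (1,16)–(7,14): clear
  edge (7,14)–(9,17): clear
  edge (9,17)–(3,24): clear
  edge (3,24)–(1,16): clear
  midpoint (21,39/2) outside
  → clear
Obstacle 2 [(2,11) (4,4) (8,1) (10,6) (9,11)]:
  edge (2,11)–(4,4): clear
  edge (4,4)–(8,1): clear
  edge (8,1)–(10,6): clear
  edge (10,6)–(9,11): clear
  edge (9,11)–(2,11): clear
  midpoint (21,39/2) outside
  → clear
Obstacle 3 [(15,1) (22,4) (20,11) (18,11) (16,10)]:
  edge (15,1)–(22,4): clear
  edge (22,4)–(20,11): clear
  edge (20,11)–(18,11): clear
  edge (18,11)–(16,10): clear
  edge (16,10)–(15,1): clear
  midpoint (21,39/2) outside
  → clear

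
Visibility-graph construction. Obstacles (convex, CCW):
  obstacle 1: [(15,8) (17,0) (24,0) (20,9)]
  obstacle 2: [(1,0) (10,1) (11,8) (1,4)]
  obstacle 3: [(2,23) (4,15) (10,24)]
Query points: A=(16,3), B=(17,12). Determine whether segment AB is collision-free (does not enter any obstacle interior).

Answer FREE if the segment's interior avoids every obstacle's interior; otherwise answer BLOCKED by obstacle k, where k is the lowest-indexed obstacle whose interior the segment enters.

Obstacle 1 [(15,8) (17,0) (24,0) (20,9)]:
  edge (15,8)–(17,0): crosses AB
  edge (17,0)–(24,0): clear
  edge (24,0)–(20,9): clear
  edge (20,9)–(15,8): crosses AB
  → BLOCKED
Obstacle 2 [(1,0) (10,1) (11,8) (1,4)]:
  edge (1,0)–(10,1): clear
  edge (10,1)–(11,8): clear
  edge (11,8)–(1,4): clear
  edge (1,4)–(1,0): clear
  midpoint (33/2,15/2) outside
  → clear
Obstacle 3 [(2,23) (4,15) (10,24)]:
  edge (2,23)–(4,15): clear
  edge (4,15)–(10,24): clear
  edge (10,24)–(2,23): clear
  midpoint (33/2,15/2) outside
  → clear

BLOCKED by obstacle 1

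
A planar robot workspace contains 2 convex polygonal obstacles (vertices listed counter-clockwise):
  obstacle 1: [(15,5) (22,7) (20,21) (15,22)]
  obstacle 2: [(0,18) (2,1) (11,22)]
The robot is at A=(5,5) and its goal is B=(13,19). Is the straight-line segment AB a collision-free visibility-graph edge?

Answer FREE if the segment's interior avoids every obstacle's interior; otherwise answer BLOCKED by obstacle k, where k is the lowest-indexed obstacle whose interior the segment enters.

FREE

Obstacle 1 [(15,5) (22,7) (20,21) (15,22)]:
  edge (15,5)–(22,7): clear
  edge (22,7)–(20,21): clear
  edge (20,21)–(15,22): clear
  edge (15,22)–(15,5): clear
  midpoint (9,12) outside
  → clear
Obstacle 2 [(0,18) (2,1) (11,22)]:
  edge (0,18)–(2,1): clear
  edge (2,1)–(11,22): clear
  edge (11,22)–(0,18): clear
  midpoint (9,12) outside
  → clear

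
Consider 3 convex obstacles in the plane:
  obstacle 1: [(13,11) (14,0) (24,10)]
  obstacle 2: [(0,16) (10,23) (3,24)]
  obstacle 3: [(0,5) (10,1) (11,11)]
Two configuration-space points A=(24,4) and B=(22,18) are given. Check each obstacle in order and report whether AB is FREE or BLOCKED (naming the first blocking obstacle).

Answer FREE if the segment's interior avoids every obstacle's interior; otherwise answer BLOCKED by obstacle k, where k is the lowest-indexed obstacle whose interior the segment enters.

Obstacle 1 [(13,11) (14,0) (24,10)]:
  edge (13,11)–(14,0): clear
  edge (14,0)–(24,10): crosses AB
  edge (24,10)–(13,11): crosses AB
  → BLOCKED
Obstacle 2 [(0,16) (10,23) (3,24)]:
  edge (0,16)–(10,23): clear
  edge (10,23)–(3,24): clear
  edge (3,24)–(0,16): clear
  midpoint (23,11) outside
  → clear
Obstacle 3 [(0,5) (10,1) (11,11)]:
  edge (0,5)–(10,1): clear
  edge (10,1)–(11,11): clear
  edge (11,11)–(0,5): clear
  midpoint (23,11) outside
  → clear

BLOCKED by obstacle 1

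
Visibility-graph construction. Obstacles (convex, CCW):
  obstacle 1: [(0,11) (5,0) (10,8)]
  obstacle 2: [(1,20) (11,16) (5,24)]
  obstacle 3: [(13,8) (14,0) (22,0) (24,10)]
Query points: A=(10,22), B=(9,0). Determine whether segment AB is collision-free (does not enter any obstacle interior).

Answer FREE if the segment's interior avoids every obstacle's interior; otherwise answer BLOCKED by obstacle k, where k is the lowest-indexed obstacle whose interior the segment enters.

Obstacle 1 [(0,11) (5,0) (10,8)]:
  edge (0,11)–(5,0): clear
  edge (5,0)–(10,8): crosses AB
  edge (10,8)–(0,11): crosses AB
  → BLOCKED
Obstacle 2 [(1,20) (11,16) (5,24)]:
  edge (1,20)–(11,16): crosses AB
  edge (11,16)–(5,24): crosses AB
  edge (5,24)–(1,20): clear
  → BLOCKED
Obstacle 3 [(13,8) (14,0) (22,0) (24,10)]:
  edge (13,8)–(14,0): clear
  edge (14,0)–(22,0): clear
  edge (22,0)–(24,10): clear
  edge (24,10)–(13,8): clear
  midpoint (19/2,11) outside
  → clear

BLOCKED by obstacle 1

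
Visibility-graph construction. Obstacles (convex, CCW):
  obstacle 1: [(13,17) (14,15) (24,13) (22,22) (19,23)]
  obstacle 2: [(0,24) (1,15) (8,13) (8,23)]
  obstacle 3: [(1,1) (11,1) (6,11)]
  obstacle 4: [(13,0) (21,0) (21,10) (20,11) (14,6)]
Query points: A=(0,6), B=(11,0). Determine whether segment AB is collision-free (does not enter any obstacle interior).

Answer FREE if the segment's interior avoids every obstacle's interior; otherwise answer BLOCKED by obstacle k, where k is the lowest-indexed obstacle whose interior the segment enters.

Obstacle 1 [(13,17) (14,15) (24,13) (22,22) (19,23)]:
  edge (13,17)–(14,15): clear
  edge (14,15)–(24,13): clear
  edge (24,13)–(22,22): clear
  edge (22,22)–(19,23): clear
  edge (19,23)–(13,17): clear
  midpoint (11/2,3) outside
  → clear
Obstacle 2 [(0,24) (1,15) (8,13) (8,23)]:
  edge (0,24)–(1,15): clear
  edge (1,15)–(8,13): clear
  edge (8,13)–(8,23): clear
  edge (8,23)–(0,24): clear
  midpoint (11/2,3) outside
  → clear
Obstacle 3 [(1,1) (11,1) (6,11)]:
  edge (1,1)–(11,1): crosses AB
  edge (11,1)–(6,11): clear
  edge (6,11)–(1,1): crosses AB
  → BLOCKED
Obstacle 4 [(13,0) (21,0) (21,10) (20,11) (14,6)]:
  edge (13,0)–(21,0): clear
  edge (21,0)–(21,10): clear
  edge (21,10)–(20,11): clear
  edge (20,11)–(14,6): clear
  edge (14,6)–(13,0): clear
  midpoint (11/2,3) outside
  → clear

BLOCKED by obstacle 3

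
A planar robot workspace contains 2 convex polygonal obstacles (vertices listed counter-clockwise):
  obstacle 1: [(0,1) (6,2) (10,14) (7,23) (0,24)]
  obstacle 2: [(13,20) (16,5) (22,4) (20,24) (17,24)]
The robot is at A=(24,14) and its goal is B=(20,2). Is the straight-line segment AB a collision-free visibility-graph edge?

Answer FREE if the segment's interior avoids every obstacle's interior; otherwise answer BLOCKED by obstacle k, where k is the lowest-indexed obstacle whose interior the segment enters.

Obstacle 1 [(0,1) (6,2) (10,14) (7,23) (0,24)]:
  edge (0,1)–(6,2): clear
  edge (6,2)–(10,14): clear
  edge (10,14)–(7,23): clear
  edge (7,23)–(0,24): clear
  edge (0,24)–(0,1): clear
  midpoint (22,8) outside
  → clear
Obstacle 2 [(13,20) (16,5) (22,4) (20,24) (17,24)]:
  edge (13,20)–(16,5): clear
  edge (16,5)–(22,4): crosses AB
  edge (22,4)–(20,24): crosses AB
  edge (20,24)–(17,24): clear
  edge (17,24)–(13,20): clear
  → BLOCKED

BLOCKED by obstacle 2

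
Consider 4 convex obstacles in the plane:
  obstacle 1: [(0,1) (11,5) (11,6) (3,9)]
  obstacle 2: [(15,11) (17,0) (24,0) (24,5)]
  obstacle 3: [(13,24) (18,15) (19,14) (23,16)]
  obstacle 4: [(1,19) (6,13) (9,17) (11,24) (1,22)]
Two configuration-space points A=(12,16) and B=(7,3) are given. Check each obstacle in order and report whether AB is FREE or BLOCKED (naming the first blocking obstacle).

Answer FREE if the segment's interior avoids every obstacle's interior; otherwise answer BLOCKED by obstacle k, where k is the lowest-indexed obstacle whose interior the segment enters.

BLOCKED by obstacle 1

Obstacle 1 [(0,1) (11,5) (11,6) (3,9)]:
  edge (0,1)–(11,5): crosses AB
  edge (11,5)–(11,6): clear
  edge (11,6)–(3,9): crosses AB
  edge (3,9)–(0,1): clear
  → BLOCKED
Obstacle 2 [(15,11) (17,0) (24,0) (24,5)]:
  edge (15,11)–(17,0): clear
  edge (17,0)–(24,0): clear
  edge (24,0)–(24,5): clear
  edge (24,5)–(15,11): clear
  midpoint (19/2,19/2) outside
  → clear
Obstacle 3 [(13,24) (18,15) (19,14) (23,16)]:
  edge (13,24)–(18,15): clear
  edge (18,15)–(19,14): clear
  edge (19,14)–(23,16): clear
  edge (23,16)–(13,24): clear
  midpoint (19/2,19/2) outside
  → clear
Obstacle 4 [(1,19) (6,13) (9,17) (11,24) (1,22)]:
  edge (1,19)–(6,13): clear
  edge (6,13)–(9,17): clear
  edge (9,17)–(11,24): clear
  edge (11,24)–(1,22): clear
  edge (1,22)–(1,19): clear
  midpoint (19/2,19/2) outside
  → clear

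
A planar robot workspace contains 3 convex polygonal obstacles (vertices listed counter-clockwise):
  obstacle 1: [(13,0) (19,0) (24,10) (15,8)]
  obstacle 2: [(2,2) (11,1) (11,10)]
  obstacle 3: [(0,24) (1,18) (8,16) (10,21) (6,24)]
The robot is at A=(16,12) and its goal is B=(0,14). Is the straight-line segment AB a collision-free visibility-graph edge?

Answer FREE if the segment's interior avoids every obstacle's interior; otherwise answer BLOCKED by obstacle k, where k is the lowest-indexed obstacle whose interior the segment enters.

FREE

Obstacle 1 [(13,0) (19,0) (24,10) (15,8)]:
  edge (13,0)–(19,0): clear
  edge (19,0)–(24,10): clear
  edge (24,10)–(15,8): clear
  edge (15,8)–(13,0): clear
  midpoint (8,13) outside
  → clear
Obstacle 2 [(2,2) (11,1) (11,10)]:
  edge (2,2)–(11,1): clear
  edge (11,1)–(11,10): clear
  edge (11,10)–(2,2): clear
  midpoint (8,13) outside
  → clear
Obstacle 3 [(0,24) (1,18) (8,16) (10,21) (6,24)]:
  edge (0,24)–(1,18): clear
  edge (1,18)–(8,16): clear
  edge (8,16)–(10,21): clear
  edge (10,21)–(6,24): clear
  edge (6,24)–(0,24): clear
  midpoint (8,13) outside
  → clear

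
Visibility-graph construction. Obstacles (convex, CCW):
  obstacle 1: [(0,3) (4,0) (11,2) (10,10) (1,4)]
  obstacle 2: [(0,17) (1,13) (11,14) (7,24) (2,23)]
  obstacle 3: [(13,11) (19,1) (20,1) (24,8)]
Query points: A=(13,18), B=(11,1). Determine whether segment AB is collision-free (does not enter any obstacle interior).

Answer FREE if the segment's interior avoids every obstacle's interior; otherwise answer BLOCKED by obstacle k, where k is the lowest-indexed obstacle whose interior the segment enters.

Obstacle 1 [(0,3) (4,0) (11,2) (10,10) (1,4)]:
  edge (0,3)–(4,0): clear
  edge (4,0)–(11,2): clear
  edge (11,2)–(10,10): clear
  edge (10,10)–(1,4): clear
  edge (1,4)–(0,3): clear
  midpoint (12,19/2) outside
  → clear
Obstacle 2 [(0,17) (1,13) (11,14) (7,24) (2,23)]:
  edge (0,17)–(1,13): clear
  edge (1,13)–(11,14): clear
  edge (11,14)–(7,24): clear
  edge (7,24)–(2,23): clear
  edge (2,23)–(0,17): clear
  midpoint (12,19/2) outside
  → clear
Obstacle 3 [(13,11) (19,1) (20,1) (24,8)]:
  edge (13,11)–(19,1): clear
  edge (19,1)–(20,1): clear
  edge (20,1)–(24,8): clear
  edge (24,8)–(13,11): clear
  midpoint (12,19/2) outside
  → clear

FREE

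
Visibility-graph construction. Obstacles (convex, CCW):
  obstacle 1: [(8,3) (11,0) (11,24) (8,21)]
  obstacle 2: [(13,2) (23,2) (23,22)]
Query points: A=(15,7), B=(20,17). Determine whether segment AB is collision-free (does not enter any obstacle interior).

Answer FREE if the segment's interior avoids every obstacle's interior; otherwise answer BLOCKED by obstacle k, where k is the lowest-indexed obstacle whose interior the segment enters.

Obstacle 1 [(8,3) (11,0) (11,24) (8,21)]:
  edge (8,3)–(11,0): clear
  edge (11,0)–(11,24): clear
  edge (11,24)–(8,21): clear
  edge (8,21)–(8,3): clear
  midpoint (35/2,12) outside
  → clear
Obstacle 2 [(13,2) (23,2) (23,22)]:
  edge (13,2)–(23,2): clear
  edge (23,2)–(23,22): clear
  edge (23,22)–(13,2): clear
  midpoint (35/2,12) outside
  → clear

FREE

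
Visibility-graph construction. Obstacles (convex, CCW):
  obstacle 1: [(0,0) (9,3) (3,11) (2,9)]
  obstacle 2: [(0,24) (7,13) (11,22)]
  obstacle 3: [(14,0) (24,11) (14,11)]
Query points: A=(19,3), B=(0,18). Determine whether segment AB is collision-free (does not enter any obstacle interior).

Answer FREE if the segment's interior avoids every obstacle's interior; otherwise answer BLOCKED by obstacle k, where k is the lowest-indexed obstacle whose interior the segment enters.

BLOCKED by obstacle 3

Obstacle 1 [(0,0) (9,3) (3,11) (2,9)]:
  edge (0,0)–(9,3): clear
  edge (9,3)–(3,11): clear
  edge (3,11)–(2,9): clear
  edge (2,9)–(0,0): clear
  midpoint (19/2,21/2) outside
  → clear
Obstacle 2 [(0,24) (7,13) (11,22)]:
  edge (0,24)–(7,13): clear
  edge (7,13)–(11,22): clear
  edge (11,22)–(0,24): clear
  midpoint (19/2,21/2) outside
  → clear
Obstacle 3 [(14,0) (24,11) (14,11)]:
  edge (14,0)–(24,11): crosses AB
  edge (24,11)–(14,11): clear
  edge (14,11)–(14,0): crosses AB
  → BLOCKED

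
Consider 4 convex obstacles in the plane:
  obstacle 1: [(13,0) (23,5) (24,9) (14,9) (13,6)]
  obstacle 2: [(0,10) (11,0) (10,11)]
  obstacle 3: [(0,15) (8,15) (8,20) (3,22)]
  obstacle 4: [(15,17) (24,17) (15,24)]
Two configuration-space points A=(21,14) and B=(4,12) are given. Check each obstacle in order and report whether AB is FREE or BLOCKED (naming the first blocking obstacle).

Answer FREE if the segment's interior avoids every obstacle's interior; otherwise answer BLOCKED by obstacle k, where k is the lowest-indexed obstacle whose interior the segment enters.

Obstacle 1 [(13,0) (23,5) (24,9) (14,9) (13,6)]:
  edge (13,0)–(23,5): clear
  edge (23,5)–(24,9): clear
  edge (24,9)–(14,9): clear
  edge (14,9)–(13,6): clear
  edge (13,6)–(13,0): clear
  midpoint (25/2,13) outside
  → clear
Obstacle 2 [(0,10) (11,0) (10,11)]:
  edge (0,10)–(11,0): clear
  edge (11,0)–(10,11): clear
  edge (10,11)–(0,10): clear
  midpoint (25/2,13) outside
  → clear
Obstacle 3 [(0,15) (8,15) (8,20) (3,22)]:
  edge (0,15)–(8,15): clear
  edge (8,15)–(8,20): clear
  edge (8,20)–(3,22): clear
  edge (3,22)–(0,15): clear
  midpoint (25/2,13) outside
  → clear
Obstacle 4 [(15,17) (24,17) (15,24)]:
  edge (15,17)–(24,17): clear
  edge (24,17)–(15,24): clear
  edge (15,24)–(15,17): clear
  midpoint (25/2,13) outside
  → clear

FREE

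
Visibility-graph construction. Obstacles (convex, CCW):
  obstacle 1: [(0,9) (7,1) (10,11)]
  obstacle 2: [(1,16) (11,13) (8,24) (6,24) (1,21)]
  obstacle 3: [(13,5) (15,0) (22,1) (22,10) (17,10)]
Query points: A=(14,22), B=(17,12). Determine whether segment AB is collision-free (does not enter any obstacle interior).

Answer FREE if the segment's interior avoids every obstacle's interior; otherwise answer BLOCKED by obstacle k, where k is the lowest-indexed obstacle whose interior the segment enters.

FREE

Obstacle 1 [(0,9) (7,1) (10,11)]:
  edge (0,9)–(7,1): clear
  edge (7,1)–(10,11): clear
  edge (10,11)–(0,9): clear
  midpoint (31/2,17) outside
  → clear
Obstacle 2 [(1,16) (11,13) (8,24) (6,24) (1,21)]:
  edge (1,16)–(11,13): clear
  edge (11,13)–(8,24): clear
  edge (8,24)–(6,24): clear
  edge (6,24)–(1,21): clear
  edge (1,21)–(1,16): clear
  midpoint (31/2,17) outside
  → clear
Obstacle 3 [(13,5) (15,0) (22,1) (22,10) (17,10)]:
  edge (13,5)–(15,0): clear
  edge (15,0)–(22,1): clear
  edge (22,1)–(22,10): clear
  edge (22,10)–(17,10): clear
  edge (17,10)–(13,5): clear
  midpoint (31/2,17) outside
  → clear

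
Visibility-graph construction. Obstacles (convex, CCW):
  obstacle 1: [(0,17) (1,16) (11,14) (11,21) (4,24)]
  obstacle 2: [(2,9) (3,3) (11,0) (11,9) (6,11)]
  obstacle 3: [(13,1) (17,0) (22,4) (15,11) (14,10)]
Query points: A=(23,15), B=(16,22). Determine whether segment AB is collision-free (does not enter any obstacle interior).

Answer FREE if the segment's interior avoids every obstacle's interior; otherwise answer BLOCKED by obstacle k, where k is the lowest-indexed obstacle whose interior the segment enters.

FREE

Obstacle 1 [(0,17) (1,16) (11,14) (11,21) (4,24)]:
  edge (0,17)–(1,16): clear
  edge (1,16)–(11,14): clear
  edge (11,14)–(11,21): clear
  edge (11,21)–(4,24): clear
  edge (4,24)–(0,17): clear
  midpoint (39/2,37/2) outside
  → clear
Obstacle 2 [(2,9) (3,3) (11,0) (11,9) (6,11)]:
  edge (2,9)–(3,3): clear
  edge (3,3)–(11,0): clear
  edge (11,0)–(11,9): clear
  edge (11,9)–(6,11): clear
  edge (6,11)–(2,9): clear
  midpoint (39/2,37/2) outside
  → clear
Obstacle 3 [(13,1) (17,0) (22,4) (15,11) (14,10)]:
  edge (13,1)–(17,0): clear
  edge (17,0)–(22,4): clear
  edge (22,4)–(15,11): clear
  edge (15,11)–(14,10): clear
  edge (14,10)–(13,1): clear
  midpoint (39/2,37/2) outside
  → clear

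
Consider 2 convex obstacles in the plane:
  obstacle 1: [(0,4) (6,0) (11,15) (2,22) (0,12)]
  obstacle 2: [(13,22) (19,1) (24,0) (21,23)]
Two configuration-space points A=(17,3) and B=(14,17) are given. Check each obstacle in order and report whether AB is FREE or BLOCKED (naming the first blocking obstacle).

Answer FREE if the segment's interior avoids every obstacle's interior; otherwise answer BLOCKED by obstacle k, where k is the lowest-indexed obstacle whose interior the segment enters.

FREE

Obstacle 1 [(0,4) (6,0) (11,15) (2,22) (0,12)]:
  edge (0,4)–(6,0): clear
  edge (6,0)–(11,15): clear
  edge (11,15)–(2,22): clear
  edge (2,22)–(0,12): clear
  edge (0,12)–(0,4): clear
  midpoint (31/2,10) outside
  → clear
Obstacle 2 [(13,22) (19,1) (24,0) (21,23)]:
  edge (13,22)–(19,1): clear
  edge (19,1)–(24,0): clear
  edge (24,0)–(21,23): clear
  edge (21,23)–(13,22): clear
  midpoint (31/2,10) outside
  → clear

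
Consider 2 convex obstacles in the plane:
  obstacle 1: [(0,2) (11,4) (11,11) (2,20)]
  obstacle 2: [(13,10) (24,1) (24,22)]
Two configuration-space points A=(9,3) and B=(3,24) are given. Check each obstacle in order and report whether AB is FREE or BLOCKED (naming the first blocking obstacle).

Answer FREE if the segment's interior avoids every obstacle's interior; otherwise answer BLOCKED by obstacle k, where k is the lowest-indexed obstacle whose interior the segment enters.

BLOCKED by obstacle 1

Obstacle 1 [(0,2) (11,4) (11,11) (2,20)]:
  edge (0,2)–(11,4): crosses AB
  edge (11,4)–(11,11): clear
  edge (11,11)–(2,20): crosses AB
  edge (2,20)–(0,2): clear
  → BLOCKED
Obstacle 2 [(13,10) (24,1) (24,22)]:
  edge (13,10)–(24,1): clear
  edge (24,1)–(24,22): clear
  edge (24,22)–(13,10): clear
  midpoint (6,27/2) outside
  → clear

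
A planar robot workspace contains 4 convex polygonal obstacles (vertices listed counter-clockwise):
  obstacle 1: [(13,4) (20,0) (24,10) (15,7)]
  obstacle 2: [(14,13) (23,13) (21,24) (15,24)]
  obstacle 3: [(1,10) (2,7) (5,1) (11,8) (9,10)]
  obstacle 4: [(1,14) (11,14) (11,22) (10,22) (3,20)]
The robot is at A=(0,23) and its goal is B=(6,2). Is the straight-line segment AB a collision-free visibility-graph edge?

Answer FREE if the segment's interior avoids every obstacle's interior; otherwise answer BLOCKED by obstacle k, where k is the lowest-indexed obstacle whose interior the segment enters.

Obstacle 1 [(13,4) (20,0) (24,10) (15,7)]:
  edge (13,4)–(20,0): clear
  edge (20,0)–(24,10): clear
  edge (24,10)–(15,7): clear
  edge (15,7)–(13,4): clear
  midpoint (3,25/2) outside
  → clear
Obstacle 2 [(14,13) (23,13) (21,24) (15,24)]:
  edge (14,13)–(23,13): clear
  edge (23,13)–(21,24): clear
  edge (21,24)–(15,24): clear
  edge (15,24)–(14,13): clear
  midpoint (3,25/2) outside
  → clear
Obstacle 3 [(1,10) (2,7) (5,1) (11,8) (9,10)]:
  edge (1,10)–(2,7): clear
  edge (2,7)–(5,1): clear
  edge (5,1)–(11,8): crosses AB
  edge (11,8)–(9,10): clear
  edge (9,10)–(1,10): crosses AB
  → BLOCKED
Obstacle 4 [(1,14) (11,14) (11,22) (10,22) (3,20)]:
  edge (1,14)–(11,14): crosses AB
  edge (11,14)–(11,22): clear
  edge (11,22)–(10,22): clear
  edge (10,22)–(3,20): clear
  edge (3,20)–(1,14): crosses AB
  → BLOCKED

BLOCKED by obstacle 3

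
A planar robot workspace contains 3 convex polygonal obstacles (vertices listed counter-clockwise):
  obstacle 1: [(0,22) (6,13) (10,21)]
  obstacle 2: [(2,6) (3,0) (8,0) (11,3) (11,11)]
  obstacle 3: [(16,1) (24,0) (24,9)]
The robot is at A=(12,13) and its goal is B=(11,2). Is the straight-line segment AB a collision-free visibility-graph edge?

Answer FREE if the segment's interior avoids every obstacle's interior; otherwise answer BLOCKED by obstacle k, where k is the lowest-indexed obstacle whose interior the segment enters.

Obstacle 1 [(0,22) (6,13) (10,21)]:
  edge (0,22)–(6,13): clear
  edge (6,13)–(10,21): clear
  edge (10,21)–(0,22): clear
  midpoint (23/2,15/2) outside
  → clear
Obstacle 2 [(2,6) (3,0) (8,0) (11,3) (11,11)]:
  edge (2,6)–(3,0): clear
  edge (3,0)–(8,0): clear
  edge (8,0)–(11,3): clear
  edge (11,3)–(11,11): clear
  edge (11,11)–(2,6): clear
  midpoint (23/2,15/2) outside
  → clear
Obstacle 3 [(16,1) (24,0) (24,9)]:
  edge (16,1)–(24,0): clear
  edge (24,0)–(24,9): clear
  edge (24,9)–(16,1): clear
  midpoint (23/2,15/2) outside
  → clear

FREE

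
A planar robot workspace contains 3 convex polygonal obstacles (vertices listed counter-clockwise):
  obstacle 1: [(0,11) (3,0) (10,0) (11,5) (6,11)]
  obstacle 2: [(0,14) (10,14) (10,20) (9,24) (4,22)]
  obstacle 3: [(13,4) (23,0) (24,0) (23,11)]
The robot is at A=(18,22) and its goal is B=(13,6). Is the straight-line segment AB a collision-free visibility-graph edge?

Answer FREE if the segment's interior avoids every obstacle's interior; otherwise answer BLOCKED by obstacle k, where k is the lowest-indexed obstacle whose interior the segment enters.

Obstacle 1 [(0,11) (3,0) (10,0) (11,5) (6,11)]:
  edge (0,11)–(3,0): clear
  edge (3,0)–(10,0): clear
  edge (10,0)–(11,5): clear
  edge (11,5)–(6,11): clear
  edge (6,11)–(0,11): clear
  midpoint (31/2,14) outside
  → clear
Obstacle 2 [(0,14) (10,14) (10,20) (9,24) (4,22)]:
  edge (0,14)–(10,14): clear
  edge (10,14)–(10,20): clear
  edge (10,20)–(9,24): clear
  edge (9,24)–(4,22): clear
  edge (4,22)–(0,14): clear
  midpoint (31/2,14) outside
  → clear
Obstacle 3 [(13,4) (23,0) (24,0) (23,11)]:
  edge (13,4)–(23,0): clear
  edge (23,0)–(24,0): clear
  edge (24,0)–(23,11): clear
  edge (23,11)–(13,4): clear
  midpoint (31/2,14) outside
  → clear

FREE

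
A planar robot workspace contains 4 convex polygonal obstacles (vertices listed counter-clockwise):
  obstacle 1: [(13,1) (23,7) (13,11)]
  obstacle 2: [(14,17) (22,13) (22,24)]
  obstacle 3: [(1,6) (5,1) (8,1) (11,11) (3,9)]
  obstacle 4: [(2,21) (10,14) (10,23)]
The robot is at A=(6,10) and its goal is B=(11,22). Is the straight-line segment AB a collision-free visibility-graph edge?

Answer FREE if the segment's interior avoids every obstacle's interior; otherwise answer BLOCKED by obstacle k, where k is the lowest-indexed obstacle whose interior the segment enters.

Obstacle 1 [(13,1) (23,7) (13,11)]:
  edge (13,1)–(23,7): clear
  edge (23,7)–(13,11): clear
  edge (13,11)–(13,1): clear
  midpoint (17/2,16) outside
  → clear
Obstacle 2 [(14,17) (22,13) (22,24)]:
  edge (14,17)–(22,13): clear
  edge (22,13)–(22,24): clear
  edge (22,24)–(14,17): clear
  midpoint (17/2,16) outside
  → clear
Obstacle 3 [(1,6) (5,1) (8,1) (11,11) (3,9)]:
  edge (1,6)–(5,1): clear
  edge (5,1)–(8,1): clear
  edge (8,1)–(11,11): clear
  edge (11,11)–(3,9): clear
  edge (3,9)–(1,6): clear
  midpoint (17/2,16) outside
  → clear
Obstacle 4 [(2,21) (10,14) (10,23)]:
  edge (2,21)–(10,14): crosses AB
  edge (10,14)–(10,23): crosses AB
  edge (10,23)–(2,21): clear
  → BLOCKED

BLOCKED by obstacle 4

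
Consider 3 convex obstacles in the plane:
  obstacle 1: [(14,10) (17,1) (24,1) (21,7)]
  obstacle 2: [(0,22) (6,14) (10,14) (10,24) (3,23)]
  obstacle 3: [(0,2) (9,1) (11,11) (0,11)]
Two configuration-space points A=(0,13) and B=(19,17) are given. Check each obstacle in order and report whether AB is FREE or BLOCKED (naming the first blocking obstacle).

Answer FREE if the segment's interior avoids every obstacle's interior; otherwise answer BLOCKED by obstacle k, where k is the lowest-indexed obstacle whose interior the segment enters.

Obstacle 1 [(14,10) (17,1) (24,1) (21,7)]:
  edge (14,10)–(17,1): clear
  edge (17,1)–(24,1): clear
  edge (24,1)–(21,7): clear
  edge (21,7)–(14,10): clear
  midpoint (19/2,15) outside
  → clear
Obstacle 2 [(0,22) (6,14) (10,14) (10,24) (3,23)]:
  edge (0,22)–(6,14): crosses AB
  edge (6,14)–(10,14): clear
  edge (10,14)–(10,24): crosses AB
  edge (10,24)–(3,23): clear
  edge (3,23)–(0,22): clear
  → BLOCKED
Obstacle 3 [(0,2) (9,1) (11,11) (0,11)]:
  edge (0,2)–(9,1): clear
  edge (9,1)–(11,11): clear
  edge (11,11)–(0,11): clear
  edge (0,11)–(0,2): clear
  midpoint (19/2,15) outside
  → clear

BLOCKED by obstacle 2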